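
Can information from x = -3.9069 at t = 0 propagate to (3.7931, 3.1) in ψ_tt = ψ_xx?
No. The domain of dependence is [0.6931, 6.8931], and -3.9069 is outside this interval.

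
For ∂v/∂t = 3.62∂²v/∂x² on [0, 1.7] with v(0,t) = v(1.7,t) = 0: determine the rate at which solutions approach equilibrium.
Eigenvalues: λₙ = 3.62n²π²/1.7².
First three modes:
  n=1: λ₁ = 3.62π²/1.7² ≈ 12.363
  n=2: λ₂ = 14.48π²/1.7² ≈ 49.45 (4× faster decay)
  n=3: λ₃ = 32.58π²/1.7² ≈ 111.264 (9× faster decay)
As t → ∞, higher modes decay exponentially faster. The n=1 mode dominates: v ~ c₁ sin(πx/1.7) e^{-λ₁t}.
Decay rate: λ₁ = 3.62π²/1.7² ≈ 12.363.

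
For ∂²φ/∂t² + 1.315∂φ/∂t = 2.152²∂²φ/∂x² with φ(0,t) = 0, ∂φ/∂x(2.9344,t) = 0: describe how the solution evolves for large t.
φ → 0. Damping (γ=1.315) dissipates energy; oscillations decay exponentially.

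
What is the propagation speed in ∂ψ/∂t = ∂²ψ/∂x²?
Infinite. The heat equation is parabolic, not hyperbolic, so disturbances propagate instantly.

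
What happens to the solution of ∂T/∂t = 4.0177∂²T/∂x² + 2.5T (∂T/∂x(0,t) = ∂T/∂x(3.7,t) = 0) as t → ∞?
T grows unboundedly. With Neumann BCs the constant mode has diffusion eigenvalue 0, so any r > 0 makes it grow like e^(2.5t); solution grows exponentially.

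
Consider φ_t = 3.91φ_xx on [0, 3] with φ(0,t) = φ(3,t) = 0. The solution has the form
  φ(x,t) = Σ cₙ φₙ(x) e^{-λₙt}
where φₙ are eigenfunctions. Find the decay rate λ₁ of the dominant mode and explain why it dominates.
Eigenvalues: λₙ = 3.91n²π²/3².
First three modes:
  n=1: λ₁ = 3.91π²/3² ≈ 4.288
  n=2: λ₂ = 15.64π²/3² ≈ 17.151 (4× faster decay)
  n=3: λ₃ = 35.19π²/3² ≈ 38.59 (9× faster decay)
As t → ∞, higher modes decay exponentially faster. The n=1 mode dominates: φ ~ c₁ sin(πx/3) e^{-λ₁t}.
Decay rate: λ₁ = 3.91π²/3² ≈ 4.288.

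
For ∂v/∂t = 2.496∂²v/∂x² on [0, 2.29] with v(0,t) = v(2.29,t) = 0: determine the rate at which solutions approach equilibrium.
Eigenvalues: λₙ = 2.496n²π²/2.29².
First three modes:
  n=1: λ₁ = 2.496π²/2.29² ≈ 4.698
  n=2: λ₂ = 9.984π²/2.29² ≈ 18.79 (4× faster decay)
  n=3: λ₃ = 22.464π²/2.29² ≈ 42.278 (9× faster decay)
As t → ∞, higher modes decay exponentially faster. The n=1 mode dominates: v ~ c₁ sin(πx/2.29) e^{-λ₁t}.
Decay rate: λ₁ = 2.496π²/2.29² ≈ 4.698.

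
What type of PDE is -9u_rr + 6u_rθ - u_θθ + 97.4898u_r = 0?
With A = -9, B = 6, C = -1, the discriminant is 0. This is a parabolic PDE.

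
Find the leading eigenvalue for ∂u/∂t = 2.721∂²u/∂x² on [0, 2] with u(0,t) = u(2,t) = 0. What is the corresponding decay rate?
Eigenvalues: λₙ = 2.721n²π²/2².
First three modes:
  n=1: λ₁ = 2.721π²/2² ≈ 6.714
  n=2: λ₂ = 10.884π²/2² ≈ 26.855 (4× faster decay)
  n=3: λ₃ = 24.489π²/2² ≈ 60.424 (9× faster decay)
As t → ∞, higher modes decay exponentially faster. The n=1 mode dominates: u ~ c₁ sin(πx/2) e^{-λ₁t}.
Decay rate: λ₁ = 2.721π²/2² ≈ 6.714.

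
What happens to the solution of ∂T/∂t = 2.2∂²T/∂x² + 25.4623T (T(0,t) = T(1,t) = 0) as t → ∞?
T grows unboundedly. Reaction dominates diffusion (r=25.4623 > κπ²/L²≈21.71); solution grows exponentially.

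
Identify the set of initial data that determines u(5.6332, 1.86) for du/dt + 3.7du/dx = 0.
A single point: x = -1.2488. The characteristic through (5.6332, 1.86) is x - 3.7t = const, so x = 5.6332 - 3.7·1.86 = -1.2488.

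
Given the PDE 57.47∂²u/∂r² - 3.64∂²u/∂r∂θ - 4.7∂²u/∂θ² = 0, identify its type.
The second-order coefficients are A = 57.47, B = -3.64, C = -4.7. Since B² - 4AC = 1093.6856 > 0, this is a hyperbolic PDE.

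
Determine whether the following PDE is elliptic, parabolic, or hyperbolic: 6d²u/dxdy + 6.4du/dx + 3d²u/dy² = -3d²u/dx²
Rewriting in standard form: 3d²u/dx² + 6d²u/dxdy + 3d²u/dy² + 6.4du/dx = 0. Coefficients: A = 3, B = 6, C = 3. B² - 4AC = 0, which is zero, so the equation is parabolic.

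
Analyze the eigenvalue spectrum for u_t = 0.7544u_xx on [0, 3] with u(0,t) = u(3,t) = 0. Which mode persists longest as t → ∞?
Eigenvalues: λₙ = 0.7544n²π²/3².
First three modes:
  n=1: λ₁ = 0.7544π²/3² ≈ 0.827
  n=2: λ₂ = 3.0176π²/3² ≈ 3.309 (4× faster decay)
  n=3: λ₃ = 6.7896π²/3² ≈ 7.446 (9× faster decay)
As t → ∞, higher modes decay exponentially faster. The n=1 mode dominates: u ~ c₁ sin(πx/3) e^{-λ₁t}.
Decay rate: λ₁ = 0.7544π²/3² ≈ 0.827.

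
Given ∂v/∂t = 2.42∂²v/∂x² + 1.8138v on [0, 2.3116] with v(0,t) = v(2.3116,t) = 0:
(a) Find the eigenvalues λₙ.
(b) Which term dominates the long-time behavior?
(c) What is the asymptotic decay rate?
Eigenvalues: λₙ = 2.42n²π²/2.3116² - 1.8138.
First three modes:
  n=1: λ₁ = 2.42π²/2.3116² - 1.8138 ≈ 2.656
  n=2: λ₂ = 9.68π²/2.3116² - 1.8138 ≈ 16.065
  n=3: λ₃ = 21.78π²/2.3116² - 1.8138 ≈ 38.415
Since 2.42π²/2.3116² ≈ 4.47 > 1.8138, all λₙ > 0.
The n=1 mode decays slowest → dominates as t → ∞.
Asymptotic: v ~ c₁ sin(πx/2.3116) e^{-λ₁t} with decay rate λ₁ ≈ 2.656.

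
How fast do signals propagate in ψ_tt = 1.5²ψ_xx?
Speed = 1.5. Information travels along characteristics x = x₀ ± 1.5t.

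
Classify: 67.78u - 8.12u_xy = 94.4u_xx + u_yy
Rewriting in standard form: -94.4u_xx - 8.12u_xy - u_yy + 67.78u = 0. Elliptic (discriminant = -311.6656).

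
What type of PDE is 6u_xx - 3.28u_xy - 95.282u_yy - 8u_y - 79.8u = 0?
With A = 6, B = -3.28, C = -95.282, the discriminant is 2297.5264. This is a hyperbolic PDE.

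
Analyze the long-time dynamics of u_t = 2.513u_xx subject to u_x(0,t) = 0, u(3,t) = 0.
Long-time behavior: u → 0. Heat escapes through the Dirichlet boundary.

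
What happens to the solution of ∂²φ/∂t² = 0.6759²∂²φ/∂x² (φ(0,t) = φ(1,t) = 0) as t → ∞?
φ oscillates (no decay). Energy is conserved; the solution oscillates indefinitely as standing waves.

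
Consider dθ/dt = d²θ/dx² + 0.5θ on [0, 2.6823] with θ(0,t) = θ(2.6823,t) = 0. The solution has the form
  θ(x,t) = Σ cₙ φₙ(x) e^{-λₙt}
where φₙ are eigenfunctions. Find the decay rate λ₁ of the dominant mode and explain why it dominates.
Eigenvalues: λₙ = n²π²/2.6823² - 0.5.
First three modes:
  n=1: λ₁ = π²/2.6823² - 0.5 ≈ 0.872
  n=2: λ₂ = 4π²/2.6823² - 0.5 ≈ 4.987
  n=3: λ₃ = 9π²/2.6823² - 0.5 ≈ 11.846
Since π²/2.6823² ≈ 1.372 > 0.5, all λₙ > 0.
The n=1 mode decays slowest → dominates as t → ∞.
Asymptotic: θ ~ c₁ sin(πx/2.6823) e^{-λ₁t} with decay rate λ₁ ≈ 0.872.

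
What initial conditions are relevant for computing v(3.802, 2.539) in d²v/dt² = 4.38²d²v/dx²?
Domain of dependence: [-7.31882, 14.92282]. Signals travel at speed 4.38, so data within |x - 3.802| ≤ 4.38·2.539 = 11.12082 can reach the point.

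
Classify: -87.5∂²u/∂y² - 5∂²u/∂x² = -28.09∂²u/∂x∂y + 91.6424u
Rewriting in standard form: -5∂²u/∂x² + 28.09∂²u/∂x∂y - 87.5∂²u/∂y² - 91.6424u = 0. Elliptic (discriminant = -960.9519).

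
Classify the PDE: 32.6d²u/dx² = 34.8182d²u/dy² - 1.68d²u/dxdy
Rewriting in standard form: 32.6d²u/dx² + 1.68d²u/dxdy - 34.8182d²u/dy² = 0. A = 32.6, B = 1.68, C = -34.8182. Discriminant B² - 4AC = 4543.11568. Since 4543.11568 > 0, hyperbolic.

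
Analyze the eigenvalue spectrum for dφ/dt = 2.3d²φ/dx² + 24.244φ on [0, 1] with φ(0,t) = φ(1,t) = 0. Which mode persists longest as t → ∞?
Eigenvalues: λₙ = 2.3n²π²/1² - 24.244.
First three modes:
  n=1: λ₁ = 2.3π² - 24.244 ≈ -1.544
  n=2: λ₂ = 9.2π² - 24.244 ≈ 66.556
  n=3: λ₃ = 20.7π² - 24.244 ≈ 180.057
Since 2.3π² ≈ 22.7 < 24.244, λ₁ < 0.
The n=1 mode grows fastest (−λₙ is largest for n=1) → dominates.
Asymptotic: φ ~ c₁ sin(πx/1) e^{1.544t} (exponential growth at rate −λ₁ ≈ 1.544).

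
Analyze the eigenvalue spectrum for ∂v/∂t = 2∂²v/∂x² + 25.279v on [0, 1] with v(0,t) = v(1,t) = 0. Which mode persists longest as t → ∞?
Eigenvalues: λₙ = 2n²π²/1² - 25.279.
First three modes:
  n=1: λ₁ = 2π² - 25.279 ≈ -5.54
  n=2: λ₂ = 8π² - 25.279 ≈ 53.678
  n=3: λ₃ = 18π² - 25.279 ≈ 152.374
Since 2π² ≈ 19.739 < 25.279, λ₁ < 0.
The n=1 mode grows fastest (−λₙ is largest for n=1) → dominates.
Asymptotic: v ~ c₁ sin(πx/1) e^{5.54t} (exponential growth at rate −λ₁ ≈ 5.54).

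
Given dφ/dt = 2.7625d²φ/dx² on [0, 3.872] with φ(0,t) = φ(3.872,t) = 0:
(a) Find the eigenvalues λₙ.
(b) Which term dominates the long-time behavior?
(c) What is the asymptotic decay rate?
Eigenvalues: λₙ = 2.7625n²π²/3.872².
First three modes:
  n=1: λ₁ = 2.7625π²/3.872² ≈ 1.819
  n=2: λ₂ = 11.05π²/3.872² ≈ 7.274 (4× faster decay)
  n=3: λ₃ = 24.8625π²/3.872² ≈ 16.367 (9× faster decay)
As t → ∞, higher modes decay exponentially faster. The n=1 mode dominates: φ ~ c₁ sin(πx/3.872) e^{-λ₁t}.
Decay rate: λ₁ = 2.7625π²/3.872² ≈ 1.819.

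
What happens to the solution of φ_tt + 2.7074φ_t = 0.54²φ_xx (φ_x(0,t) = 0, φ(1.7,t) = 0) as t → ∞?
φ → 0. Damping (γ=2.7074) dissipates energy; oscillations decay exponentially.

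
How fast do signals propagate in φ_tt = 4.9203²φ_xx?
Speed = 4.9203. Information travels along characteristics x = x₀ ± 4.9203t.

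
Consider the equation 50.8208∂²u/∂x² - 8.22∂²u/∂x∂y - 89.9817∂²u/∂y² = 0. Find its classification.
Hyperbolic. (A = 50.8208, B = -8.22, C = -89.9817 gives B² - 4AC = 18359.33631744.)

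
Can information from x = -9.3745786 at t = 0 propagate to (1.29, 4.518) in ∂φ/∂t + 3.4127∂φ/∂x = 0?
No. Only data at x = -14.1285786 affects (1.29, 4.518). Advection has one-way propagation along characteristics.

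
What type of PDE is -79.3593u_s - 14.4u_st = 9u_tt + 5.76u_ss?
Rewriting in standard form: -5.76u_ss - 14.4u_st - 9u_tt - 79.3593u_s = 0. With A = -5.76, B = -14.4, C = -9, the discriminant is 0. This is a parabolic PDE.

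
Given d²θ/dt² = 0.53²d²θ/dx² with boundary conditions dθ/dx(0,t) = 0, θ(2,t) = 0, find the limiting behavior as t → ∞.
θ oscillates (no decay). Energy is conserved; the solution oscillates indefinitely as standing waves.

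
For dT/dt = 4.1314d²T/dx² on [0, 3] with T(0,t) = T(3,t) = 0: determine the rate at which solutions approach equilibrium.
Eigenvalues: λₙ = 4.1314n²π²/3².
First three modes:
  n=1: λ₁ = 4.1314π²/3² ≈ 4.531
  n=2: λ₂ = 16.5256π²/3² ≈ 18.122 (4× faster decay)
  n=3: λ₃ = 37.1826π²/3² ≈ 40.775 (9× faster decay)
As t → ∞, higher modes decay exponentially faster. The n=1 mode dominates: T ~ c₁ sin(πx/3) e^{-λ₁t}.
Decay rate: λ₁ = 4.1314π²/3² ≈ 4.531.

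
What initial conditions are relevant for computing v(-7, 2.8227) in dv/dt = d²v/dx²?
The entire real line. The heat equation has infinite propagation speed: any initial disturbance instantly affects all points (though exponentially small far away).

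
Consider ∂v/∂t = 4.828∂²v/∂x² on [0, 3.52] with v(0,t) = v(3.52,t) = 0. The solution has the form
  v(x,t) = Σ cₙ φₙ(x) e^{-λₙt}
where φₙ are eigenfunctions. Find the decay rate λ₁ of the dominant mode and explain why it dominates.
Eigenvalues: λₙ = 4.828n²π²/3.52².
First three modes:
  n=1: λ₁ = 4.828π²/3.52² ≈ 3.846
  n=2: λ₂ = 19.312π²/3.52² ≈ 15.383 (4× faster decay)
  n=3: λ₃ = 43.452π²/3.52² ≈ 34.612 (9× faster decay)
As t → ∞, higher modes decay exponentially faster. The n=1 mode dominates: v ~ c₁ sin(πx/3.52) e^{-λ₁t}.
Decay rate: λ₁ = 4.828π²/3.52² ≈ 3.846.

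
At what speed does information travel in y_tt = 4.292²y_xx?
Speed = 4.292. Information travels along characteristics x = x₀ ± 4.292t.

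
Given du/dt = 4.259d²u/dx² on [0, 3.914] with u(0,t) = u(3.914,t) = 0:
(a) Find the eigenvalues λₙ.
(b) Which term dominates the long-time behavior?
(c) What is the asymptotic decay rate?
Eigenvalues: λₙ = 4.259n²π²/3.914².
First three modes:
  n=1: λ₁ = 4.259π²/3.914² ≈ 2.744
  n=2: λ₂ = 17.036π²/3.914² ≈ 10.976 (4× faster decay)
  n=3: λ₃ = 38.331π²/3.914² ≈ 24.695 (9× faster decay)
As t → ∞, higher modes decay exponentially faster. The n=1 mode dominates: u ~ c₁ sin(πx/3.914) e^{-λ₁t}.
Decay rate: λ₁ = 4.259π²/3.914² ≈ 2.744.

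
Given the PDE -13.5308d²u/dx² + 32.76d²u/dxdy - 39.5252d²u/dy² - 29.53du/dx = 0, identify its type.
The second-order coefficients are A = -13.5308, B = 32.76, C = -39.5252. Since B² - 4AC = -1066.01270464 < 0, this is an elliptic PDE.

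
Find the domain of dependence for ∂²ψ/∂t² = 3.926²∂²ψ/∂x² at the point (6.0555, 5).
Domain of dependence: [-13.5745, 25.6855]. Signals travel at speed 3.926, so data within |x - 6.0555| ≤ 3.926·5 = 19.63 can reach the point.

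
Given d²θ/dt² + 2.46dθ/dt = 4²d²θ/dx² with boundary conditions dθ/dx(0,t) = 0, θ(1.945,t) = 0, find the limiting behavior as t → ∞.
θ → 0. Damping (γ=2.46) dissipates energy; oscillations decay exponentially.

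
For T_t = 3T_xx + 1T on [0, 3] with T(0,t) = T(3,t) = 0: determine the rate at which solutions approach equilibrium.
Eigenvalues: λₙ = 3n²π²/3² - 1.
First three modes:
  n=1: λ₁ = 3π²/3² - 1 ≈ 2.29
  n=2: λ₂ = 12π²/3² - 1 ≈ 12.159
  n=3: λ₃ = 27π²/3² - 1 ≈ 28.609
Since 3π²/3² ≈ 3.29 > 1, all λₙ > 0.
The n=1 mode decays slowest → dominates as t → ∞.
Asymptotic: T ~ c₁ sin(πx/3) e^{-λ₁t} with decay rate λ₁ ≈ 2.29.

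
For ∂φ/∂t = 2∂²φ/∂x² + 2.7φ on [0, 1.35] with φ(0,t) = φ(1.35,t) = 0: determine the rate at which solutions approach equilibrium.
Eigenvalues: λₙ = 2n²π²/1.35² - 2.7.
First three modes:
  n=1: λ₁ = 2π²/1.35² - 2.7 ≈ 8.131
  n=2: λ₂ = 8π²/1.35² - 2.7 ≈ 40.623
  n=3: λ₃ = 18π²/1.35² - 2.7 ≈ 94.778
Since 2π²/1.35² ≈ 10.831 > 2.7, all λₙ > 0.
The n=1 mode decays slowest → dominates as t → ∞.
Asymptotic: φ ~ c₁ sin(πx/1.35) e^{-λ₁t} with decay rate λ₁ ≈ 8.131.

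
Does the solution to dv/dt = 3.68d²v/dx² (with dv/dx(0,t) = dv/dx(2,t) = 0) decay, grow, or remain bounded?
v → constant (steady state). Heat is conserved (no flux at boundaries); solution approaches the spatial average.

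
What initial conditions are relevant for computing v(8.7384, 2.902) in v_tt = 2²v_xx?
Domain of dependence: [2.9344, 14.5424]. Signals travel at speed 2, so data within |x - 8.7384| ≤ 2·2.902 = 5.804 can reach the point.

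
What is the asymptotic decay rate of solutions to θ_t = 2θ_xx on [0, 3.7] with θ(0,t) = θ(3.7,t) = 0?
Eigenvalues: λₙ = 2n²π²/3.7².
First three modes:
  n=1: λ₁ = 2π²/3.7² ≈ 1.442
  n=2: λ₂ = 8π²/3.7² ≈ 5.767 (4× faster decay)
  n=3: λ₃ = 18π²/3.7² ≈ 12.977 (9× faster decay)
As t → ∞, higher modes decay exponentially faster. The n=1 mode dominates: θ ~ c₁ sin(πx/3.7) e^{-λ₁t}.
Decay rate: λ₁ = 2π²/3.7² ≈ 1.442.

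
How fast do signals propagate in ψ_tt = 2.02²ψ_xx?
Speed = 2.02. Information travels along characteristics x = x₀ ± 2.02t.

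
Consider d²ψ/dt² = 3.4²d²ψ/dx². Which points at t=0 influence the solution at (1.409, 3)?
Domain of dependence: [-8.791, 11.609]. Signals travel at speed 3.4, so data within |x - 1.409| ≤ 3.4·3 = 10.2 can reach the point.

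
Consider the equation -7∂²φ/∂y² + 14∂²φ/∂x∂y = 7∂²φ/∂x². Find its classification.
Rewriting in standard form: -7∂²φ/∂x² + 14∂²φ/∂x∂y - 7∂²φ/∂y² = 0. Parabolic. (A = -7, B = 14, C = -7 gives B² - 4AC = 0.)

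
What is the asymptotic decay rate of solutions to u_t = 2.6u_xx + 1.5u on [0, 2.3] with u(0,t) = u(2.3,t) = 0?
Eigenvalues: λₙ = 2.6n²π²/2.3² - 1.5.
First three modes:
  n=1: λ₁ = 2.6π²/2.3² - 1.5 ≈ 3.351
  n=2: λ₂ = 10.4π²/2.3² - 1.5 ≈ 17.903
  n=3: λ₃ = 23.4π²/2.3² - 1.5 ≈ 42.158
Since 2.6π²/2.3² ≈ 4.851 > 1.5, all λₙ > 0.
The n=1 mode decays slowest → dominates as t → ∞.
Asymptotic: u ~ c₁ sin(πx/2.3) e^{-λ₁t} with decay rate λ₁ ≈ 3.351.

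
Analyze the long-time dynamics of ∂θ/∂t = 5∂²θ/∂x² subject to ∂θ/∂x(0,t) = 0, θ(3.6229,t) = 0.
Long-time behavior: θ → 0. Heat escapes through the Dirichlet boundary.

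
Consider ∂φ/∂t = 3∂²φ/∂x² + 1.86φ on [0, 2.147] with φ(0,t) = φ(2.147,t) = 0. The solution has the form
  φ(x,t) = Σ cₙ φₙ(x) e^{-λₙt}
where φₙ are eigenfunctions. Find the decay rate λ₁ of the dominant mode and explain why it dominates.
Eigenvalues: λₙ = 3n²π²/2.147² - 1.86.
First three modes:
  n=1: λ₁ = 3π²/2.147² - 1.86 ≈ 4.563
  n=2: λ₂ = 12π²/2.147² - 1.86 ≈ 23.833
  n=3: λ₃ = 27π²/2.147² - 1.86 ≈ 55.95
Since 3π²/2.147² ≈ 6.423 > 1.86, all λₙ > 0.
The n=1 mode decays slowest → dominates as t → ∞.
Asymptotic: φ ~ c₁ sin(πx/2.147) e^{-λ₁t} with decay rate λ₁ ≈ 4.563.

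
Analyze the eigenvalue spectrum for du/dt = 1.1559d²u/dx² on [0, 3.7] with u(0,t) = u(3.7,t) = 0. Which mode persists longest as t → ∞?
Eigenvalues: λₙ = 1.1559n²π²/3.7².
First three modes:
  n=1: λ₁ = 1.1559π²/3.7² ≈ 0.833
  n=2: λ₂ = 4.6236π²/3.7² ≈ 3.333 (4× faster decay)
  n=3: λ₃ = 10.4031π²/3.7² ≈ 7.5 (9× faster decay)
As t → ∞, higher modes decay exponentially faster. The n=1 mode dominates: u ~ c₁ sin(πx/3.7) e^{-λ₁t}.
Decay rate: λ₁ = 1.1559π²/3.7² ≈ 0.833.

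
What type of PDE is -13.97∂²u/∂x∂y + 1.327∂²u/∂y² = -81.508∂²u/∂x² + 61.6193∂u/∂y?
Rewriting in standard form: 81.508∂²u/∂x² - 13.97∂²u/∂x∂y + 1.327∂²u/∂y² - 61.6193∂u/∂y = 0. With A = 81.508, B = -13.97, C = 1.327, the discriminant is -237.483564. This is an elliptic PDE.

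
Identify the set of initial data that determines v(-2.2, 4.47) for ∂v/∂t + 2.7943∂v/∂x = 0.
A single point: x = -14.690521. The characteristic through (-2.2, 4.47) is x - 2.7943t = const, so x = -2.2 - 2.7943·4.47 = -14.690521.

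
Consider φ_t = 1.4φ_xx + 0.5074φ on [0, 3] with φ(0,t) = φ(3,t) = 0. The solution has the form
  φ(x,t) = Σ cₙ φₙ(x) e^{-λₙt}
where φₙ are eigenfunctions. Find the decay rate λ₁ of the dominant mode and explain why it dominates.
Eigenvalues: λₙ = 1.4n²π²/3² - 0.5074.
First three modes:
  n=1: λ₁ = 1.4π²/3² - 0.5074 ≈ 1.028
  n=2: λ₂ = 5.6π²/3² - 0.5074 ≈ 5.634
  n=3: λ₃ = 12.6π²/3² - 0.5074 ≈ 13.31
Since 1.4π²/3² ≈ 1.535 > 0.5074, all λₙ > 0.
The n=1 mode decays slowest → dominates as t → ∞.
Asymptotic: φ ~ c₁ sin(πx/3) e^{-λ₁t} with decay rate λ₁ ≈ 1.028.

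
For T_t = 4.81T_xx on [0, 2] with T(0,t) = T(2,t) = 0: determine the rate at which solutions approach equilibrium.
Eigenvalues: λₙ = 4.81n²π²/2².
First three modes:
  n=1: λ₁ = 4.81π²/2² ≈ 11.868
  n=2: λ₂ = 19.24π²/2² ≈ 47.473 (4× faster decay)
  n=3: λ₃ = 43.29π²/2² ≈ 106.814 (9× faster decay)
As t → ∞, higher modes decay exponentially faster. The n=1 mode dominates: T ~ c₁ sin(πx/2) e^{-λ₁t}.
Decay rate: λ₁ = 4.81π²/2² ≈ 11.868.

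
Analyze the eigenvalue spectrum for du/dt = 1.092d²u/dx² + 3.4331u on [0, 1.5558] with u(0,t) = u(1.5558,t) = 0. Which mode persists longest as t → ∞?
Eigenvalues: λₙ = 1.092n²π²/1.5558² - 3.4331.
First three modes:
  n=1: λ₁ = 1.092π²/1.5558² - 3.4331 ≈ 1.02
  n=2: λ₂ = 4.368π²/1.5558² - 3.4331 ≈ 14.377
  n=3: λ₃ = 9.828π²/1.5558² - 3.4331 ≈ 36.64
Since 1.092π²/1.5558² ≈ 4.453 > 3.4331, all λₙ > 0.
The n=1 mode decays slowest → dominates as t → ∞.
Asymptotic: u ~ c₁ sin(πx/1.5558) e^{-λ₁t} with decay rate λ₁ ≈ 1.02.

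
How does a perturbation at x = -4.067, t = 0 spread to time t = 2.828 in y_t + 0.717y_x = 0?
At x = -2.039324. The characteristic carries data from (-4.067, 0) to (-2.039324, 2.828).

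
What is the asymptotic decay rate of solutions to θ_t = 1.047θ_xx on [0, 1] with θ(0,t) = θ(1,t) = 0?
Eigenvalues: λₙ = 1.047n²π².
First three modes:
  n=1: λ₁ = 1.047π² ≈ 10.333
  n=2: λ₂ = 4.188π² ≈ 41.334 (4× faster decay)
  n=3: λ₃ = 9.423π² ≈ 93.001 (9× faster decay)
As t → ∞, higher modes decay exponentially faster. The n=1 mode dominates: θ ~ c₁ sin(πx) e^{-λ₁t}.
Decay rate: λ₁ = 1.047π² ≈ 10.333.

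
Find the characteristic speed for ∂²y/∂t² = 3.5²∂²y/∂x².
Speed = 3.5. Information travels along characteristics x = x₀ ± 3.5t.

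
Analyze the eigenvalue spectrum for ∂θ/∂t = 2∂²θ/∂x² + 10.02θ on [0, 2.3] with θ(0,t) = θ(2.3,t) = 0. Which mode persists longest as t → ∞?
Eigenvalues: λₙ = 2n²π²/2.3² - 10.02.
First three modes:
  n=1: λ₁ = 2π²/2.3² - 10.02 ≈ -6.289
  n=2: λ₂ = 8π²/2.3² - 10.02 ≈ 4.906
  n=3: λ₃ = 18π²/2.3² - 10.02 ≈ 23.563
Since 2π²/2.3² ≈ 3.731 < 10.02, λ₁ < 0.
The n=1 mode grows fastest (−λₙ is largest for n=1) → dominates.
Asymptotic: θ ~ c₁ sin(πx/2.3) e^{6.289t} (exponential growth at rate −λ₁ ≈ 6.289).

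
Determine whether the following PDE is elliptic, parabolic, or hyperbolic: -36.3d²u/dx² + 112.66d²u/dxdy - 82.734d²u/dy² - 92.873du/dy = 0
Coefficients: A = -36.3, B = 112.66, C = -82.734. B² - 4AC = 679.2988, which is positive, so the equation is hyperbolic.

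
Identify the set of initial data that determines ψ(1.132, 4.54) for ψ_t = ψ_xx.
The entire real line. The heat equation has infinite propagation speed: any initial disturbance instantly affects all points (though exponentially small far away).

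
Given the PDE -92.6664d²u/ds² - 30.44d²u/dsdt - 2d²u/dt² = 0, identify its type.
The second-order coefficients are A = -92.6664, B = -30.44, C = -2. Since B² - 4AC = 185.2624 > 0, this is a hyperbolic PDE.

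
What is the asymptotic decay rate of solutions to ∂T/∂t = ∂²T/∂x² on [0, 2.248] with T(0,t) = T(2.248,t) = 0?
Eigenvalues: λₙ = n²π²/2.248².
First three modes:
  n=1: λ₁ = π²/2.248² ≈ 1.953
  n=2: λ₂ = 4π²/2.248² ≈ 7.812 (4× faster decay)
  n=3: λ₃ = 9π²/2.248² ≈ 17.577 (9× faster decay)
As t → ∞, higher modes decay exponentially faster. The n=1 mode dominates: T ~ c₁ sin(πx/2.248) e^{-λ₁t}.
Decay rate: λ₁ = π²/2.248² ≈ 1.953.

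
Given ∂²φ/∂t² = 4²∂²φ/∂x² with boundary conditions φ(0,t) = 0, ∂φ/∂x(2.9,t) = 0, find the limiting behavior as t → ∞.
φ oscillates (no decay). Energy is conserved; the solution oscillates indefinitely as standing waves.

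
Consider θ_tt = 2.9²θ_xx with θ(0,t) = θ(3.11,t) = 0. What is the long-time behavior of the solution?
As t → ∞, θ oscillates (no decay). Energy is conserved; the solution oscillates indefinitely as standing waves.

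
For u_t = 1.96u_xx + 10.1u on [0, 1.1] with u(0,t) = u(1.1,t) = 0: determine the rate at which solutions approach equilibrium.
Eigenvalues: λₙ = 1.96n²π²/1.1² - 10.1.
First three modes:
  n=1: λ₁ = 1.96π²/1.1² - 10.1 ≈ 5.887
  n=2: λ₂ = 7.84π²/1.1² - 10.1 ≈ 53.849
  n=3: λ₃ = 17.64π²/1.1² - 10.1 ≈ 133.784
Since 1.96π²/1.1² ≈ 15.987 > 10.1, all λₙ > 0.
The n=1 mode decays slowest → dominates as t → ∞.
Asymptotic: u ~ c₁ sin(πx/1.1) e^{-λ₁t} with decay rate λ₁ ≈ 5.887.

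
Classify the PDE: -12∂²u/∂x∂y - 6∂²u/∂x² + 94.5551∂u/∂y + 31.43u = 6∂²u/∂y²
Rewriting in standard form: -6∂²u/∂x² - 12∂²u/∂x∂y - 6∂²u/∂y² + 94.5551∂u/∂y + 31.43u = 0. A = -6, B = -12, C = -6. Discriminant B² - 4AC = 0. Since 0 = 0, parabolic.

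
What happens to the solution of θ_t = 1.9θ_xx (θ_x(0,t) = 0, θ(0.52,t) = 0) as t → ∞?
θ → 0. Heat escapes through the Dirichlet boundary.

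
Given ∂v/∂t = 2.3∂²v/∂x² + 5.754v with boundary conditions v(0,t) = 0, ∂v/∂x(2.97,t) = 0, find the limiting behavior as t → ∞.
v grows unboundedly. Reaction dominates diffusion (r=5.754 > κπ²/(4L²)≈0.64); solution grows exponentially.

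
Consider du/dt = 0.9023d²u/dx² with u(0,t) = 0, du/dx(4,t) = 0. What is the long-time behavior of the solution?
As t → ∞, u → 0. Heat escapes through the Dirichlet boundary.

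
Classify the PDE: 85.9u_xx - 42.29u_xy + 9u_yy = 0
A = 85.9, B = -42.29, C = 9. Discriminant B² - 4AC = -1303.9559. Since -1303.9559 < 0, elliptic.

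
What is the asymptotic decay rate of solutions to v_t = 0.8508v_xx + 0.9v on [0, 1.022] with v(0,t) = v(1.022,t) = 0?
Eigenvalues: λₙ = 0.8508n²π²/1.022² - 0.9.
First three modes:
  n=1: λ₁ = 0.8508π²/1.022² - 0.9 ≈ 7.139
  n=2: λ₂ = 3.4032π²/1.022² - 0.9 ≈ 31.258
  n=3: λ₃ = 7.6572π²/1.022² - 0.9 ≈ 71.455
Since 0.8508π²/1.022² ≈ 8.039 > 0.9, all λₙ > 0.
The n=1 mode decays slowest → dominates as t → ∞.
Asymptotic: v ~ c₁ sin(πx/1.022) e^{-λ₁t} with decay rate λ₁ ≈ 7.139.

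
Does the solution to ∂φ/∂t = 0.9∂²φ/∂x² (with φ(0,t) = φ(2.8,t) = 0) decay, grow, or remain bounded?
φ → 0. Heat diffuses out through both boundaries.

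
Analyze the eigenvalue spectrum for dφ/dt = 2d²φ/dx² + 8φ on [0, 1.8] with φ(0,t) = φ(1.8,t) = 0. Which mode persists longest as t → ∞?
Eigenvalues: λₙ = 2n²π²/1.8² - 8.
First three modes:
  n=1: λ₁ = 2π²/1.8² - 8 ≈ -1.908
  n=2: λ₂ = 8π²/1.8² - 8 ≈ 16.369
  n=3: λ₃ = 18π²/1.8² - 8 ≈ 46.831
Since 2π²/1.8² ≈ 6.092 < 8, λ₁ < 0.
The n=1 mode grows fastest (−λₙ is largest for n=1) → dominates.
Asymptotic: φ ~ c₁ sin(πx/1.8) e^{1.908t} (exponential growth at rate −λ₁ ≈ 1.908).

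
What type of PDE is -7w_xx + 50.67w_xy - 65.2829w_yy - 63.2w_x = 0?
With A = -7, B = 50.67, C = -65.2829, the discriminant is 739.5277. This is a hyperbolic PDE.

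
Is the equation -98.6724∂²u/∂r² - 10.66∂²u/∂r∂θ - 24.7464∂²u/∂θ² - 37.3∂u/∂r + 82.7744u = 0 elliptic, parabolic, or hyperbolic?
Computing B² - 4AC with A = -98.6724, B = -10.66, C = -24.7464: discriminant = -9653.51111744 (negative). Answer: elliptic.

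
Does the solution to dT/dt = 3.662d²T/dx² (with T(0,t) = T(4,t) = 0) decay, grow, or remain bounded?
T → 0. Heat diffuses out through both boundaries.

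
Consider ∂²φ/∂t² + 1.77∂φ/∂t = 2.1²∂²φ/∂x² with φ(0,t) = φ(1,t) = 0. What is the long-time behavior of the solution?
As t → ∞, φ → 0. Damping (γ=1.77) dissipates energy; oscillations decay exponentially.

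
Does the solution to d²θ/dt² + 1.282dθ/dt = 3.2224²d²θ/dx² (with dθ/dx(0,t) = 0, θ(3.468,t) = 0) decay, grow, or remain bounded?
θ → 0. Damping (γ=1.282) dissipates energy; oscillations decay exponentially.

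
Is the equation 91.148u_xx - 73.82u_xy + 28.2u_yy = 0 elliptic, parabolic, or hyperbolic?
Computing B² - 4AC with A = 91.148, B = -73.82, C = 28.2: discriminant = -4832.102 (negative). Answer: elliptic.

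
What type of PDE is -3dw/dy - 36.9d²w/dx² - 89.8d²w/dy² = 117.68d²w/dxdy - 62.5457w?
Rewriting in standard form: -36.9d²w/dx² - 117.68d²w/dxdy - 89.8d²w/dy² - 3dw/dy + 62.5457w = 0. With A = -36.9, B = -117.68, C = -89.8, the discriminant is 594.1024. This is a hyperbolic PDE.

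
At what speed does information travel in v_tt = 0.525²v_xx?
Speed = 0.525. Information travels along characteristics x = x₀ ± 0.525t.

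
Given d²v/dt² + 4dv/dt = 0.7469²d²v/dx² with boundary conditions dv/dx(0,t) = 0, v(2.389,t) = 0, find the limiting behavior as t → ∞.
v → 0. Damping (γ=4) dissipates energy; oscillations decay exponentially.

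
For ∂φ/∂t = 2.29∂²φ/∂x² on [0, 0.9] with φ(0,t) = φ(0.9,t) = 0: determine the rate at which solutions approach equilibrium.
Eigenvalues: λₙ = 2.29n²π²/0.9².
First three modes:
  n=1: λ₁ = 2.29π²/0.9² ≈ 27.903
  n=2: λ₂ = 9.16π²/0.9² ≈ 111.612 (4× faster decay)
  n=3: λ₃ = 20.61π²/0.9² ≈ 251.127 (9× faster decay)
As t → ∞, higher modes decay exponentially faster. The n=1 mode dominates: φ ~ c₁ sin(πx/0.9) e^{-λ₁t}.
Decay rate: λ₁ = 2.29π²/0.9² ≈ 27.903.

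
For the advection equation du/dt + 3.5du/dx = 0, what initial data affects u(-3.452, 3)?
A single point: x = -13.952. The characteristic through (-3.452, 3) is x - 3.5t = const, so x = -3.452 - 3.5·3 = -13.952.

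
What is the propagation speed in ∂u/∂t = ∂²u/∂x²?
Infinite. The heat equation is parabolic, not hyperbolic, so disturbances propagate instantly.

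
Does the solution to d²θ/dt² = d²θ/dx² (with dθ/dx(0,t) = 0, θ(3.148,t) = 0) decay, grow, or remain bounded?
θ oscillates (no decay). Energy is conserved; the solution oscillates indefinitely as standing waves.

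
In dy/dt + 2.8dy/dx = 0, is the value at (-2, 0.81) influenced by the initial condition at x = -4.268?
Yes. The characteristic through (-2, 0.81) passes through x = -4.268.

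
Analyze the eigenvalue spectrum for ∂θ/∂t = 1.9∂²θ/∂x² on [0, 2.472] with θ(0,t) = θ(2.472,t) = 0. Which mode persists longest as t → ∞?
Eigenvalues: λₙ = 1.9n²π²/2.472².
First three modes:
  n=1: λ₁ = 1.9π²/2.472² ≈ 3.069
  n=2: λ₂ = 7.6π²/2.472² ≈ 12.275 (4× faster decay)
  n=3: λ₃ = 17.1π²/2.472² ≈ 27.618 (9× faster decay)
As t → ∞, higher modes decay exponentially faster. The n=1 mode dominates: θ ~ c₁ sin(πx/2.472) e^{-λ₁t}.
Decay rate: λ₁ = 1.9π²/2.472² ≈ 3.069.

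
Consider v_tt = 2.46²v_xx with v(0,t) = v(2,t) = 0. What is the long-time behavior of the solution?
As t → ∞, v oscillates (no decay). Energy is conserved; the solution oscillates indefinitely as standing waves.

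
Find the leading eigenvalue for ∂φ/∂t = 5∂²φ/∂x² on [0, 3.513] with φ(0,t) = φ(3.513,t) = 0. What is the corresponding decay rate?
Eigenvalues: λₙ = 5n²π²/3.513².
First three modes:
  n=1: λ₁ = 5π²/3.513² ≈ 3.999
  n=2: λ₂ = 20π²/3.513² ≈ 15.995 (4× faster decay)
  n=3: λ₃ = 45π²/3.513² ≈ 35.988 (9× faster decay)
As t → ∞, higher modes decay exponentially faster. The n=1 mode dominates: φ ~ c₁ sin(πx/3.513) e^{-λ₁t}.
Decay rate: λ₁ = 5π²/3.513² ≈ 3.999.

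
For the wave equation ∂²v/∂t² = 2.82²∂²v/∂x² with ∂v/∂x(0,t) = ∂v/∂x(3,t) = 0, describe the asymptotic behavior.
v oscillates about a mean that drifts linearly in t (generically unbounded; no decay). There is no damping, so the nonconstant modes persist as standing waves (energy conserved, no decay). But with Neumann conditions at both ends the constant mode has eigenvalue 0: the spatial mean M(t) of v satisfies M'' = 0, so M(t) = M(0) + M'(0)·t. Unless the initial velocity has zero mean (∫v_t(x,0)dx = 0), the solution grows linearly in t (unbounded, though not exponentially); if it does have zero mean, the solution stays bounded and simply oscillates.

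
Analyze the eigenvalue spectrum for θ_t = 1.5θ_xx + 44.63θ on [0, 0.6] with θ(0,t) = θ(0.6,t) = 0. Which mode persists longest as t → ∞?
Eigenvalues: λₙ = 1.5n²π²/0.6² - 44.63.
First three modes:
  n=1: λ₁ = 1.5π²/0.6² - 44.63 ≈ -3.507
  n=2: λ₂ = 6π²/0.6² - 44.63 ≈ 119.863
  n=3: λ₃ = 13.5π²/0.6² - 44.63 ≈ 325.48
Since 1.5π²/0.6² ≈ 41.123 < 44.63, λ₁ < 0.
The n=1 mode grows fastest (−λₙ is largest for n=1) → dominates.
Asymptotic: θ ~ c₁ sin(πx/0.6) e^{3.507t} (exponential growth at rate −λ₁ ≈ 3.507).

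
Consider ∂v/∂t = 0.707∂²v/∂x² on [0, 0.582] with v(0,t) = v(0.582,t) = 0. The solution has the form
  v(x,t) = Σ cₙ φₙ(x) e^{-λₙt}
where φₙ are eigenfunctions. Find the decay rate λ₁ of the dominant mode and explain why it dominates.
Eigenvalues: λₙ = 0.707n²π²/0.582².
First three modes:
  n=1: λ₁ = 0.707π²/0.582² ≈ 20.6
  n=2: λ₂ = 2.828π²/0.582² ≈ 82.401 (4× faster decay)
  n=3: λ₃ = 6.363π²/0.582² ≈ 185.403 (9× faster decay)
As t → ∞, higher modes decay exponentially faster. The n=1 mode dominates: v ~ c₁ sin(πx/0.582) e^{-λ₁t}.
Decay rate: λ₁ = 0.707π²/0.582² ≈ 20.6.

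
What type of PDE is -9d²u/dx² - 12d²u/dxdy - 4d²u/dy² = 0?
With A = -9, B = -12, C = -4, the discriminant is 0. This is a parabolic PDE.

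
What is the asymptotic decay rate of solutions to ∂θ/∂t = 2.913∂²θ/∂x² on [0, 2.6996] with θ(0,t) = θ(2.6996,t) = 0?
Eigenvalues: λₙ = 2.913n²π²/2.6996².
First three modes:
  n=1: λ₁ = 2.913π²/2.6996² ≈ 3.945
  n=2: λ₂ = 11.652π²/2.6996² ≈ 15.78 (4× faster decay)
  n=3: λ₃ = 26.217π²/2.6996² ≈ 35.505 (9× faster decay)
As t → ∞, higher modes decay exponentially faster. The n=1 mode dominates: θ ~ c₁ sin(πx/2.6996) e^{-λ₁t}.
Decay rate: λ₁ = 2.913π²/2.6996² ≈ 3.945.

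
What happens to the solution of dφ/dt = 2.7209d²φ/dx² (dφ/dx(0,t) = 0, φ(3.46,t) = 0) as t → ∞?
φ → 0. Heat escapes through the Dirichlet boundary.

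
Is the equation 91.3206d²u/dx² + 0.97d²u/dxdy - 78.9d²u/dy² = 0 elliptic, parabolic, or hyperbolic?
Computing B² - 4AC with A = 91.3206, B = 0.97, C = -78.9: discriminant = 28821.72226 (positive). Answer: hyperbolic.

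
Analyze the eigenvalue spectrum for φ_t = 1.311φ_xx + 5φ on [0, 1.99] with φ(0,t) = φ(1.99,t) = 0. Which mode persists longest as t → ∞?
Eigenvalues: λₙ = 1.311n²π²/1.99² - 5.
First three modes:
  n=1: λ₁ = 1.311π²/1.99² - 5 ≈ -1.733
  n=2: λ₂ = 5.244π²/1.99² - 5 ≈ 8.069
  n=3: λ₃ = 11.799π²/1.99² - 5 ≈ 24.406
Since 1.311π²/1.99² ≈ 3.267 < 5, λ₁ < 0.
The n=1 mode grows fastest (−λₙ is largest for n=1) → dominates.
Asymptotic: φ ~ c₁ sin(πx/1.99) e^{1.733t} (exponential growth at rate −λ₁ ≈ 1.733).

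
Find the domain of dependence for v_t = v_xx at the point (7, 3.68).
The entire real line. The heat equation has infinite propagation speed: any initial disturbance instantly affects all points (though exponentially small far away).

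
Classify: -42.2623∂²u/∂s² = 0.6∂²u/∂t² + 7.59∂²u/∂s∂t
Rewriting in standard form: -42.2623∂²u/∂s² - 7.59∂²u/∂s∂t - 0.6∂²u/∂t² = 0. Elliptic (discriminant = -43.82142).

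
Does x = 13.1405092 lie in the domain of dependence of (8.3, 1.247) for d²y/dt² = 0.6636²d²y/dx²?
No. The domain of dependence is [7.4724908, 9.1275092], and 13.1405092 is outside this interval.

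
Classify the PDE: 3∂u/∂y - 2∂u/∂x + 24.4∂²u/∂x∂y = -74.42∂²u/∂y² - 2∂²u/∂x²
Rewriting in standard form: 2∂²u/∂x² + 24.4∂²u/∂x∂y + 74.42∂²u/∂y² - 2∂u/∂x + 3∂u/∂y = 0. A = 2, B = 24.4, C = 74.42. Discriminant B² - 4AC = 0. Since 0 = 0, parabolic.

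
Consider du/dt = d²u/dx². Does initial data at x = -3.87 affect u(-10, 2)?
Yes, for any finite x. The heat equation has infinite propagation speed, so all initial data affects all points at any t > 0.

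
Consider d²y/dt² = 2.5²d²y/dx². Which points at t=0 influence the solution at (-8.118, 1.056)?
Domain of dependence: [-10.758, -5.478]. Signals travel at speed 2.5, so data within |x - -8.118| ≤ 2.5·1.056 = 2.64 can reach the point.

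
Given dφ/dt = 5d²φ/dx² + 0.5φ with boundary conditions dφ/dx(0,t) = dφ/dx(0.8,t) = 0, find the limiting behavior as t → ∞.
φ grows unboundedly. With Neumann BCs the constant mode has diffusion eigenvalue 0, so any r > 0 makes it grow like e^(0.5t); solution grows exponentially.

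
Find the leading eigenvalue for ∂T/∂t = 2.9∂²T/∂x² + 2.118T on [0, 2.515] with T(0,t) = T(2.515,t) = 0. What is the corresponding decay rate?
Eigenvalues: λₙ = 2.9n²π²/2.515² - 2.118.
First three modes:
  n=1: λ₁ = 2.9π²/2.515² - 2.118 ≈ 2.407
  n=2: λ₂ = 11.6π²/2.515² - 2.118 ≈ 15.982
  n=3: λ₃ = 26.1π²/2.515² - 2.118 ≈ 38.607
Since 2.9π²/2.515² ≈ 4.525 > 2.118, all λₙ > 0.
The n=1 mode decays slowest → dominates as t → ∞.
Asymptotic: T ~ c₁ sin(πx/2.515) e^{-λ₁t} with decay rate λ₁ ≈ 2.407.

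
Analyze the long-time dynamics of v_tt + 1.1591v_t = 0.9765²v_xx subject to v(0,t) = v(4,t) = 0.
Long-time behavior: v → 0. Damping (γ=1.1591) dissipates energy; oscillations decay exponentially.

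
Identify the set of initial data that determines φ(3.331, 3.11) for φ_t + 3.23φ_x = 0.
A single point: x = -6.7143. The characteristic through (3.331, 3.11) is x - 3.23t = const, so x = 3.331 - 3.23·3.11 = -6.7143.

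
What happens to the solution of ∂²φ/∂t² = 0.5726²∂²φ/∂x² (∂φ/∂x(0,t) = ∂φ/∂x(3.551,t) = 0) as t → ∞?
φ oscillates about a mean that drifts linearly in t (generically unbounded; no decay). There is no damping, so the nonconstant modes persist as standing waves (energy conserved, no decay). But with Neumann conditions at both ends the constant mode has eigenvalue 0: the spatial mean M(t) of φ satisfies M'' = 0, so M(t) = M(0) + M'(0)·t. Unless the initial velocity has zero mean (∫φ_t(x,0)dx = 0), the solution grows linearly in t (unbounded, though not exponentially); if it does have zero mean, the solution stays bounded and simply oscillates.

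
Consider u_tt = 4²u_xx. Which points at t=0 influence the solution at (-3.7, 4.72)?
Domain of dependence: [-22.58, 15.18]. Signals travel at speed 4, so data within |x - -3.7| ≤ 4·4.72 = 18.88 can reach the point.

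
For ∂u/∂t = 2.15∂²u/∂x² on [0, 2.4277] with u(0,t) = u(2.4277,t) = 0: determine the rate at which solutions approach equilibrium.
Eigenvalues: λₙ = 2.15n²π²/2.4277².
First three modes:
  n=1: λ₁ = 2.15π²/2.4277² ≈ 3.6
  n=2: λ₂ = 8.6π²/2.4277² ≈ 14.402 (4× faster decay)
  n=3: λ₃ = 19.35π²/2.4277² ≈ 32.403 (9× faster decay)
As t → ∞, higher modes decay exponentially faster. The n=1 mode dominates: u ~ c₁ sin(πx/2.4277) e^{-λ₁t}.
Decay rate: λ₁ = 2.15π²/2.4277² ≈ 3.6.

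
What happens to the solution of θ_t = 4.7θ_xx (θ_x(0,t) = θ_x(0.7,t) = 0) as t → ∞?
θ → constant (steady state). Heat is conserved (no flux at boundaries); solution approaches the spatial average.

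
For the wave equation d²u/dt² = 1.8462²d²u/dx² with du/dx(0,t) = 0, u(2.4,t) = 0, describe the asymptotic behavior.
u oscillates (no decay). Energy is conserved; the solution oscillates indefinitely as standing waves.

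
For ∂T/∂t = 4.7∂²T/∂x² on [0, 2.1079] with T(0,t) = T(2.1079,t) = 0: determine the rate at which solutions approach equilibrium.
Eigenvalues: λₙ = 4.7n²π²/2.1079².
First three modes:
  n=1: λ₁ = 4.7π²/2.1079² ≈ 10.44
  n=2: λ₂ = 18.8π²/2.1079² ≈ 41.76 (4× faster decay)
  n=3: λ₃ = 42.3π²/2.1079² ≈ 93.959 (9× faster decay)
As t → ∞, higher modes decay exponentially faster. The n=1 mode dominates: T ~ c₁ sin(πx/2.1079) e^{-λ₁t}.
Decay rate: λ₁ = 4.7π²/2.1079² ≈ 10.44.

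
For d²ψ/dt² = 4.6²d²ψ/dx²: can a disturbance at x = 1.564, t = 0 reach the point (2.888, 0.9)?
Yes. The domain of dependence is [-1.252, 7.028], and 1.564 ∈ [-1.252, 7.028].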